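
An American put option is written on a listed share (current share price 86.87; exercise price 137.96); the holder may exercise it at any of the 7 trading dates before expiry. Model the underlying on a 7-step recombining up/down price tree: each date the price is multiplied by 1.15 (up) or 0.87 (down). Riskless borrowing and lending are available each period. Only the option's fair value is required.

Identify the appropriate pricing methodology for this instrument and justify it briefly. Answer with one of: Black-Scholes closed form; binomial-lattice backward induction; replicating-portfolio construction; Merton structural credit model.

framework: binomial-lattice backward induction

Key observation: with exercise allowed before expiry on a discrete up/down model (7 steps from spot 86.87), the strike-137.96 put's value must be rolled back through the tree testing early exercise at each node.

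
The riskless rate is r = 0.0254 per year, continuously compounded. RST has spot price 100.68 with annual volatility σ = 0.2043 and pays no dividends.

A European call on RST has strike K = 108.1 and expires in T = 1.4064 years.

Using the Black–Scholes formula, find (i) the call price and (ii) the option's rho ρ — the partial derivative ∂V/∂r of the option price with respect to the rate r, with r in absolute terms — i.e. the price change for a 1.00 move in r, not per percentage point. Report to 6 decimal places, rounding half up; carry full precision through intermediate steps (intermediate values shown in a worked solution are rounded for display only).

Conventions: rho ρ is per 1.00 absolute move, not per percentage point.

σ√T = 0.2043·√1.4064 = 0.242283
d₁ = (ln(S/K) + (r+σ²/2)T) / (σ√T) = (ln(100.68/108.1) + (0.0254+0.2043²/2)·1.4064) / 0.242283 = (-0.071110 + 0.065073) / 0.242283 = -0.024915
d₂ = d₁ − σ√T = -0.024915 − 0.242283 = -0.267198
e^{−rT} = 0.964908
N(d₁) = 0.490061,  N(d₂) = 0.394658
Call price V = S·N(d₁) − K·e^{−rT}·N(d₂) = 49.339378 − 41.165454 = 8.173925
ρ = K·T·e^{−rT}·N(d₂) = 57.895094

price = 8.173925
ρ = 57.895094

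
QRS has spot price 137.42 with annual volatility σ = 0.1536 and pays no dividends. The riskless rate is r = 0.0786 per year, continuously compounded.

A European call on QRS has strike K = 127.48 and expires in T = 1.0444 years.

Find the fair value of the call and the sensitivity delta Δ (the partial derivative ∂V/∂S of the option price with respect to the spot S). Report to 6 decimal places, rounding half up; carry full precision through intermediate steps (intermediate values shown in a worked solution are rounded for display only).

price = 21.640935
Δ = 0.859875

σ√T = 0.1536·√1.0444 = 0.156973
d₁ = (ln(S/K) + (r+σ²/2)T) / (σ√T) = (ln(137.42/127.48) + (0.0786+0.1536²/2)·1.0444) / 0.156973 = (0.075082 + 0.094410) / 0.156973 = 1.079757
d₂ = d₁ − σ√T = 1.079757 − 0.156973 = 0.922784
e^{−rT} = 0.921189
N(d₁) = 0.859875,  N(d₂) = 0.821940
Call price V = S·N(d₁) − K·e^{−rT}·N(d₂) = 118.163985 − 96.523050 = 21.640935
Δ = N(d₁) = 0.859875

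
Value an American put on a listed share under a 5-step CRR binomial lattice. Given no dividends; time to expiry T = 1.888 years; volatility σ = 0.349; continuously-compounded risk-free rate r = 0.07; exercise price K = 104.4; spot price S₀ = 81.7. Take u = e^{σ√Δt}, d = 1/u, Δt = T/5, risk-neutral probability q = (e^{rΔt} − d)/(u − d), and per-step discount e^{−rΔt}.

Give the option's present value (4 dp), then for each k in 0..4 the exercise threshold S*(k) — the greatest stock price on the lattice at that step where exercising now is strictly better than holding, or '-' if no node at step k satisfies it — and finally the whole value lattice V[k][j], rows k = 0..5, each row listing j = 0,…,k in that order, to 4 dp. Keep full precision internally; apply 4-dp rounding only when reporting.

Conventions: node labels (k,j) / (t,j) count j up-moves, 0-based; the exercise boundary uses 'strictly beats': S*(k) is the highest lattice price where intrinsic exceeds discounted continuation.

Δt=0.37760, u=1.23919, d=0.80698, q=0.50856, disc=e^(-rΔt)=0.97391
k=5 terminal: V=max(K-S,0) → 76.4402 61.4653 38.4698 3.1582 0.0000 0.0000
k=4: j=0 S=34.6474 intr=69.7526 cont=67.0292 V=69.7526[EX]; j=1 S=53.2043 intr=51.1957 cont=48.4724 V=51.1957[EX]; j=2 S=81.7000 intr=22.7000 cont=19.9766 V=22.7000[EX]; j=3 S=125.4578 intr=0.0000 cont=1.5116 V=1.5116[hold]; j=4 S=192.6518 intr=0.0000 cont=0.0000 V=0.0000[hold]  S*(4)=81.7000
k=3: j=0 S=42.9347 intr=61.4653 cont=58.7419 V=61.4653[EX]; j=1 S=65.9302 intr=38.4698 cont=35.7465 V=38.4698[EX]; j=2 S=101.2418 intr=3.1582 cont=11.6133 V=11.6133[hold]; j=3 S=155.4660 intr=0.0000 cont=0.7235 V=0.7235[hold]  S*(3)=65.9302
k=2: j=0 S=53.2043 intr=51.1957 cont=48.4724 V=51.1957[EX]; j=1 S=81.7000 intr=22.7000 cont=24.1644 V=24.1644[hold]; j=2 S=125.4578 intr=0.0000 cont=5.9167 V=5.9167[hold]  S*(2)=53.2043
k=1: j=0 S=65.9302 intr=38.4698 cont=36.4718 V=38.4698[EX]; j=1 S=101.2418 intr=3.1582 cont=14.4961 V=14.4961[hold]  S*(1)=65.9302
k=0: j=0 S=81.7000 intr=22.7000 cont=25.5922 V=25.5922[hold]  S*(0)=-

price = 25.5922
boundary = - 65.9302 53.2043 65.9302 81.7000
tree:
25.5922
38.4698 14.4961
51.1957 24.1644 5.9167
61.4653 38.4698 11.6133 0.7235
69.7526 51.1957 22.7000 1.5116 0.0000
76.4402 61.4653 38.4698 3.1582 0.0000 0.0000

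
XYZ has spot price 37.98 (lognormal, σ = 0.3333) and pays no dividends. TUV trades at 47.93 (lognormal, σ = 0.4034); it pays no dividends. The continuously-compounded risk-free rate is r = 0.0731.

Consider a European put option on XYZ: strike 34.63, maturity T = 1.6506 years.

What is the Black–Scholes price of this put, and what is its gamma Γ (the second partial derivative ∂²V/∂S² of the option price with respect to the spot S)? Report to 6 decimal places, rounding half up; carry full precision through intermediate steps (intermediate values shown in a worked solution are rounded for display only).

price = 2.869900
Γ = 0.019044

σ√T = 0.3333·√1.6506 = 0.428209
d₁ = (ln(S/K) + (r+σ²/2)T) / (σ√T) = (ln(37.98/34.63) + (0.0731+0.3333²/2)·1.6506) / 0.428209 = (0.092339 + 0.212341) / 0.428209 = 0.711521
d₂ = d₁ − σ√T = 0.711521 − 0.428209 = 0.283311
e^{−rT} = 0.886336
N(−d₁) = 0.238381,  N(−d₂) = 0.388469
Put price V = K·e^{−rT}·N(−d₂) − S·N(−d₁) = 11.923604 − 9.053704 = 2.869900
φ(d₁) = (1/√(2π))·e^{−d₁²/2} = 0.309725
Γ = φ(d₁) / (S·σ·√T) = 0.019044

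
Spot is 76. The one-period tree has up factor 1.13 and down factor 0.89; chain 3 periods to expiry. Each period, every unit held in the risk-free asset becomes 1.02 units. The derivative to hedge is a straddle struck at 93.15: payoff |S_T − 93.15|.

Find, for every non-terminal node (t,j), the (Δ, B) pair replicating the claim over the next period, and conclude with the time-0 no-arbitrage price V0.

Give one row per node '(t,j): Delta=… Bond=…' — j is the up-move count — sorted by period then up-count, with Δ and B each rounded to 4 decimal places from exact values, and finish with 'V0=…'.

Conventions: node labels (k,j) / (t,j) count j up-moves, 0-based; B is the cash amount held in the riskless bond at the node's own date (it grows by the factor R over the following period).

Under the risk-neutral measure, an up-move has probability p* = (R−d)/(u−d) = 0.5417 and values discount at R = 1.02.
Expiry values: V(3,0)=39.5724, V(3,1)=25.1245, V(3,2)=6.7805, V(3,3)=16.5102
Node (2,0) S=60.1996: V=(p*·25.1245+(1−p*)·39.5724)/1.02=31.1239; Δ=(25.1245−39.5724)/(68.0255−53.5776)=-1.0000; B=V−Δ·S=91.3235
Node (2,1) S=76.4332: V=(p*·6.7805+(1−p*)·25.1245)/1.02=14.8903; Δ=(6.7805−25.1245)/(86.3695−68.0255)=-1.0000; B=V−Δ·S=91.3235
Node (2,2) S=97.0444: V=(p*·16.5102+(1−p*)·6.7805)/1.02=11.8144; Δ=(16.5102−6.7805)/(109.6602−86.3695)=0.4178; B=V−Δ·S=-28.7259
Node (1,0) S=67.6400: V=(p*·14.8903+(1−p*)·31.1239)/1.02=21.8929; Δ=(14.8903−31.1239)/(76.4332−60.1996)=-1.0000; B=V−Δ·S=89.5329
Node (1,1) S=85.8800: V=(p*·11.8144+(1−p*)·14.8903)/1.02=12.9649; Δ=(11.8144−14.8903)/(97.0444−76.4332)=-0.1492; B=V−Δ·S=25.7811
Node (0,0) S=76.0000: V=(p*·12.9649+(1−p*)·21.8929)/1.02=16.7225; Δ=(12.9649−21.8929)/(85.8800−67.6400)=-0.4895; B=V−Δ·S=53.9222
As a check, the time-0 holding Δ(0,0)·S0 + B(0,0) comes to 16.7225 — exactly V0.

(0,0): Delta=-0.4895 Bond=53.9222
(1,0): Delta=-1.0000 Bond=89.5329
(1,1): Delta=-0.1492 Bond=25.7811
(2,0): Delta=-1.0000 Bond=91.3235
(2,1): Delta=-1.0000 Bond=91.3235
(2,2): Delta=0.4178 Bond=-28.7259
V0=16.7225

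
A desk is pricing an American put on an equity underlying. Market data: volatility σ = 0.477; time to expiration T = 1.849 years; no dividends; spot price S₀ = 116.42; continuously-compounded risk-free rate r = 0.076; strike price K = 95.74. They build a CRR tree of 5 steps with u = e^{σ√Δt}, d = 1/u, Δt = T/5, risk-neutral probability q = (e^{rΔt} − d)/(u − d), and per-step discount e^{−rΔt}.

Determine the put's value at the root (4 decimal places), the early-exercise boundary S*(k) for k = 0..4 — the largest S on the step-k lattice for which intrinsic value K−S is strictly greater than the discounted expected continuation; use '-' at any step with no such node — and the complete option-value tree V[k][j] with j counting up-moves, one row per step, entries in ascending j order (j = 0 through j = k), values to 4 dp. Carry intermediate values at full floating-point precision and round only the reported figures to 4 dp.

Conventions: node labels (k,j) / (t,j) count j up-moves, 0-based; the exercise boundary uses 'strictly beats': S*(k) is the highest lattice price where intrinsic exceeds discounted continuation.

price = 13.2663
boundary = - - - 48.7642 65.1743
tree:
13.2663
20.9515 5.6147
32.0639 9.9933 1.1388
46.9758 17.5954 2.2372 0.0000
59.2541 30.5657 4.3948 0.0000 0.0000
68.4408 46.9758 8.6332 0.0000 0.0000 0.0000

params: Δt=0.36980 u=1.33652 d=0.74821 q=0.47644 e^(-rΔt)=0.97229
t_5 payoffs: 68.4408 46.9758 8.6332 0.0000 0.0000 0.0000
t_4: node(4,0) S=36.4859 payoff=59.2541 vs cont=56.6008 → 59.2541 [stop]  node(4,1) S=65.1743 payoff=30.5657 vs cont=27.9124 → 30.5657 [stop]  node(4,2) S=116.4200 payoff=0.0000 vs cont=4.3948 → 4.3948 [wait]  node(4,3) S=207.9594 payoff=0.0000 vs cont=0.0000 → 0.0000 [wait]  node(4,4) S=371.4751 payoff=0.0000 vs cont=0.0000 → 0.0000 [wait]  ⇒ S*(4)=65.1743
t_3: node(3,0) S=48.7642 payoff=46.9758 vs cont=44.3225 → 46.9758 [stop]  node(3,1) S=87.1068 payoff=8.6332 vs cont=17.5954 → 17.5954 [wait]  node(3,2) S=155.5977 payoff=0.0000 vs cont=2.2372 → 2.2372 [wait]  node(3,3) S=277.9420 payoff=0.0000 vs cont=0.0000 → 0.0000 [wait]  ⇒ S*(3)=48.7642
t_2: node(2,0) S=65.1743 payoff=30.5657 vs cont=32.0639 → 32.0639 [wait]  node(2,1) S=116.4200 payoff=0.0000 vs cont=9.9933 → 9.9933 [wait]  node(2,2) S=207.9594 payoff=0.0000 vs cont=1.1388 → 1.1388 [wait]  ⇒ S*(2)=-
t_1: node(1,0) S=87.1068 payoff=8.6332 vs cont=20.9515 → 20.9515 [wait]  node(1,1) S=155.5977 payoff=0.0000 vs cont=5.6147 → 5.6147 [wait]  ⇒ S*(1)=-
t_0: node(0,0) S=116.4200 payoff=0.0000 vs cont=13.2663 → 13.2663 [wait]  ⇒ S*(0)=-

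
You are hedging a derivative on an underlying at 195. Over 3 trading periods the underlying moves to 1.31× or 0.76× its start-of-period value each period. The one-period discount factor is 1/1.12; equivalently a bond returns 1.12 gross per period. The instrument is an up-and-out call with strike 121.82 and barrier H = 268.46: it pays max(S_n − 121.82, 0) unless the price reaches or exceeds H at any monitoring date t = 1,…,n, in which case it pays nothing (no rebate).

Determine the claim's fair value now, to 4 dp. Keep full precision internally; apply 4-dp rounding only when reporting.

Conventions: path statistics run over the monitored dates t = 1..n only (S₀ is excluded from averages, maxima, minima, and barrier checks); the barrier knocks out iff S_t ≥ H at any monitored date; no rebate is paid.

With p* = (R−d)/(u−d) = 0.6545, sum probability × payoff across the paths and divide by R^3.
Enumerate all 2^3 = 8 price paths (U = up ×1.31, D = down ×0.76); each path with k up-moves has probability p*^k·(1−p*)^(3−k).
DDD: M=148.2000, payoff=0.0000, prob=0.041226
UDD: M=255.4500, payoff=25.7279, prob=0.078113
DUD: M=194.1420, payoff=25.7279, prob=0.078113
UUD: M=334.6395, payoff=0.0000, prob=0.148003
DDU: M=148.2000, payoff=25.7279, prob=0.078113
UDU: M=255.4500, payoff=132.5060, prob=0.148003
DUU: M=254.3260, payoff=132.5060, prob=0.148003
UUU: M=438.3777, payoff=0.0000, prob=0.280427
Price = Σ prob·payoff / R^3 = 45.251610 / 1.404928 = 32.2092

price = 32.2092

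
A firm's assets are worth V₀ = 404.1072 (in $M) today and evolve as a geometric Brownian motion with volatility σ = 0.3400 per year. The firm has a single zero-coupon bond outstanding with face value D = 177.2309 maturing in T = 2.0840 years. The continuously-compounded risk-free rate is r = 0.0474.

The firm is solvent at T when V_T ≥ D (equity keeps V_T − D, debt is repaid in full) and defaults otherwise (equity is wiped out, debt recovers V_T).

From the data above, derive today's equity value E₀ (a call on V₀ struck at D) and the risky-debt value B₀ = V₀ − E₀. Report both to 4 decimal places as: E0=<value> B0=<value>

Apply the equity-as-call identities (strike 177.2309, horizon 2.0840 years):
d₁ = [ln(V₀/D) + (r + σ²/2)T] / (σ√T)
   = [ln(404.1072/177.2309) + (0.0474 + 0.5·0.3400²)·2.0840] / (0.3400·√2.0840)
   = [0.824227 + 0.219237] / 0.490826 = 2.125933
d₂ = d₁ − σ√T = 2.125933 − 0.490826 = 1.635107
N(d₁) = 0.983246,  N(d₂) = 0.948987,  e^(−rT) = 0.905941
E₀ = V₀·N(d₁) − D·e^(−rT)·N(d₂)
   = 404.1072·0.983246 − 177.2309·0.905941·0.948987 = 244.966695
B₀ = V₀ − E₀ = 404.1072 − 244.966695 = 159.140505

E0=244.9667 B0=159.1405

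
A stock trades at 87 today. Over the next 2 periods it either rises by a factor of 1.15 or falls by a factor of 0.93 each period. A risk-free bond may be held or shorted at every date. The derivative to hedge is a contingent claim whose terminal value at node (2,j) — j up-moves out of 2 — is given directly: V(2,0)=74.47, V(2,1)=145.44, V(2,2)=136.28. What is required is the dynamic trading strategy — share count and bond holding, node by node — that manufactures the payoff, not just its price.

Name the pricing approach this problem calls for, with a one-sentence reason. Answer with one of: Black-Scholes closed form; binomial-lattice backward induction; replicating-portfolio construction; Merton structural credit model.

framework: replicating-portfolio construction

Key observation: a price alone would not answer the question — the per-node share/bond construction on the spot-87, 1.15/0.93 tree is required, and only the replicating-portfolio method yields it.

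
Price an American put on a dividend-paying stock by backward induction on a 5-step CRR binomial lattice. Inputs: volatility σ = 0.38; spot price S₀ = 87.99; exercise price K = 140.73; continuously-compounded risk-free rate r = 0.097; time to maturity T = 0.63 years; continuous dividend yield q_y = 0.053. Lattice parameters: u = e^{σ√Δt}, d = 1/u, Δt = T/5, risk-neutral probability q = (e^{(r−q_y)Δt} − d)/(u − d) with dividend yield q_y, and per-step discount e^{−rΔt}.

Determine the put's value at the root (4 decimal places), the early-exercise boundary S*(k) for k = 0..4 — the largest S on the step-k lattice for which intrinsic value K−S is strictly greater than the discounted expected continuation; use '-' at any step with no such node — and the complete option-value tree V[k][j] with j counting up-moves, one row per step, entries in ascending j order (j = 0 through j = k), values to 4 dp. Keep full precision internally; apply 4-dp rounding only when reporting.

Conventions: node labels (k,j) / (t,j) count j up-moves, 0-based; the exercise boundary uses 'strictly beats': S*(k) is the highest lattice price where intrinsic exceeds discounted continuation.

params: Δt=0.12600 u=1.14441 d=0.87381 q=0.48687 e^(-rΔt)=0.98785
t_5 payoffs: 95.9039 82.0227 63.8430 40.0336 8.8512 0.0000
t_4: node(4,0) S=51.2993 payoff=89.4307 vs cont=88.0626 → 89.4307 [stop]  node(4,1) S=67.1850 payoff=73.5450 vs cont=72.2826 → 73.5450 [stop]  node(4,2) S=87.9900 payoff=52.7400 vs cont=51.6161 → 52.7400 [stop]  node(4,3) S=115.2376 payoff=25.4924 vs cont=24.5498 → 25.4924 [stop]  node(4,4) S=150.9230 payoff=0.0000 vs cont=4.4866 → 4.4866 [wait]  ⇒ S*(4)=115.2376
t_3: node(3,0) S=58.7073 payoff=82.0227 vs cont=80.7040 → 82.0227 [stop]  node(3,1) S=76.8870 payoff=63.8430 vs cont=62.6452 → 63.8430 [stop]  node(3,2) S=100.6964 payoff=40.0336 vs cont=38.9943 → 40.0336 [stop]  node(3,3) S=131.8788 payoff=8.8512 vs cont=15.0798 → 15.0798 [wait]  ⇒ S*(3)=100.6964
t_2: node(2,0) S=67.1850 payoff=73.5450 vs cont=72.2826 → 73.5450 [stop]  node(2,1) S=87.9900 payoff=52.7400 vs cont=51.6161 → 52.7400 [stop]  node(2,2) S=115.2376 payoff=25.4924 vs cont=27.5455 → 27.5455 [wait]  ⇒ S*(2)=87.9900
t_1: node(1,0) S=76.8870 payoff=63.8430 vs cont=62.6452 → 63.8430 [stop]  node(1,1) S=100.6964 payoff=40.0336 vs cont=39.9818 → 40.0336 [stop]  ⇒ S*(1)=100.6964
t_0: node(0,0) S=87.9900 payoff=52.7400 vs cont=51.6161 → 52.7400 [stop]  ⇒ S*(0)=87.9900

price = 52.7400
boundary = 87.9900 100.6964 87.9900 100.6964 115.2376
tree:
52.7400
63.8430 40.0336
73.5450 52.7400 27.5455
82.0227 63.8430 40.0336 15.0798
89.4307 73.5450 52.7400 25.4924 4.4866
95.9039 82.0227 63.8430 40.0336 8.8512 0.0000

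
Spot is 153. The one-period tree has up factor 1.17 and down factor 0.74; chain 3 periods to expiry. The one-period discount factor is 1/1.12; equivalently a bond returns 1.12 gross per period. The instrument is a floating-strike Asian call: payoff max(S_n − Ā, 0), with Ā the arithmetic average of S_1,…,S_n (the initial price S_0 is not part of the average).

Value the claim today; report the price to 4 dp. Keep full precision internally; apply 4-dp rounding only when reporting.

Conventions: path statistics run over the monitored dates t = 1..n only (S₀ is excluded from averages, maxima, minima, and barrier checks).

Under the martingale measure an up-move has probability p* = 0.8837; value the claim as the probability-weighted average of per-path payoffs, discounted 3 periods at R = 1.12.
Enumerate all 2^3 = 8 price paths (U = up ×1.17, D = down ×0.74); each path with k up-moves has probability p*^k·(1−p*)^(3−k).
DDD: Ā=86.3340, payoff=0.0000, prob=0.001572
UDD: Ā=136.5011, payoff=0.0000, prob=0.011949
DUD: Ā=114.5711, payoff=0.0000, prob=0.011949
UUD: Ā=181.1462, payoff=0.0000, prob=0.090810
DDU: Ā=98.3429, payoff=0.0000, prob=0.011949
UDU: Ā=155.4881, payoff=0.0000, prob=0.090810
DUU: Ā=133.5581, payoff=21.4288, prob=0.090810
UUU: Ā=211.1662, payoff=33.8806, prob=0.690153
Price = Σ prob·payoff / R^3 = 25.328757 / 1.404928 = 18.0285

price = 18.0285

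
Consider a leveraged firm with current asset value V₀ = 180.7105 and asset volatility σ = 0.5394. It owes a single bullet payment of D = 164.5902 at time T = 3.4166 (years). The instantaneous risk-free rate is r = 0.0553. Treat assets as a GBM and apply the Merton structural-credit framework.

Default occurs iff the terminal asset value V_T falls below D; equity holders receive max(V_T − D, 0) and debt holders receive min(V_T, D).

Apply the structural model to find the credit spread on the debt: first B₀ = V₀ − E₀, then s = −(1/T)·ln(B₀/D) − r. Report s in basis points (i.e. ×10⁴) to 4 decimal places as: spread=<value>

spread=1032.1942

Apply the equity-as-call identities (strike 164.5902, horizon 3.4166 years):
d₁ = [ln(V₀/D) + (r + σ²/2)T] / (σ√T)
   = [ln(180.7105/164.5902) + (0.0553 + 0.5·0.5394²)·3.4166] / (0.5394·√3.4166)
   = [0.093438 + 0.685972] / 0.997030 = 0.781732
d₂ = d₁ − σ√T = 0.781732 − 0.997030 = -0.215298
N(d₁) = 0.782814,  N(d₂) = 0.414768,  e^(−rT) = 0.827838
E₀ = V₀·N(d₁) − D·e^(−rT)·N(d₂)
   = 180.7105·0.782814 − 164.5902·0.827838·0.414768 = 84.948946
B₀ = V₀ − E₀ = 180.7105 − 84.948946 = 95.761554
spread = −(1/T)·ln(B₀/D) − r = −(1/3.4166)·ln(95.761554/164.5902) − 0.0553 = 0.10321942
in basis points: 0.10321942 × 10⁴ = 1032.1942 bp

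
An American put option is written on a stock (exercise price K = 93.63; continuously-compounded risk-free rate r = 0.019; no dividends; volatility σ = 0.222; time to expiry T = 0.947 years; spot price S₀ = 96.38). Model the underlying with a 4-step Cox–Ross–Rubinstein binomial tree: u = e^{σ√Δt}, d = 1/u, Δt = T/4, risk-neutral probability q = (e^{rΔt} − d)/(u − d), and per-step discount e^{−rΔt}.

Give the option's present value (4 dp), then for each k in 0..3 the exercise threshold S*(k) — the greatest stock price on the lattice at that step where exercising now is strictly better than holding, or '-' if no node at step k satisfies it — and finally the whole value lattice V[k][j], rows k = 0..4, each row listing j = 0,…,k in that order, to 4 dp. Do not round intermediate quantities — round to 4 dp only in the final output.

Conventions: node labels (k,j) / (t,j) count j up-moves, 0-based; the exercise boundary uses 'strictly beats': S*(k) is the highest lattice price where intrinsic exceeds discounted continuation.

Δt=0.23675, u=1.11407, d=0.89761, q=0.49385, disc=e^(-rΔt)=0.99551
k=4 terminal: V=max(K-S,0) → 31.0638 15.9761 0.0000 0.0000 0.0000
k=3: j=0 S=69.7030 intr=23.9270 cont=23.5068 V=23.9270[EX]; j=1 S=86.5118 intr=7.1182 cont=8.0500 V=8.0500[hold]; j=2 S=107.3739 intr=0.0000 cont=0.0000 V=0.0000[hold]; j=3 S=133.2669 intr=0.0000 cont=0.0000 V=0.0000[hold]  S*(3)=69.7030
k=2: j=0 S=77.6539 intr=15.9761 cont=16.0140 V=16.0140[hold]; j=1 S=96.3800 intr=0.0000 cont=4.0562 V=4.0562[hold]; j=2 S=119.6219 intr=0.0000 cont=0.0000 V=0.0000[hold]  S*(2)=-
k=1: j=0 S=86.5118 intr=7.1182 cont=10.0633 V=10.0633[hold]; j=1 S=107.3739 intr=0.0000 cont=2.0438 V=2.0438[hold]  S*(1)=-
k=0: j=0 S=96.3800 intr=0.0000 cont=6.0755 V=6.0755[hold]  S*(0)=-

price = 6.0755
boundary = - - - 69.7030
tree:
6.0755
10.0633 2.0438
16.0140 4.0562 0.0000
23.9270 8.0500 0.0000 0.0000
31.0638 15.9761 0.0000 0.0000 0.0000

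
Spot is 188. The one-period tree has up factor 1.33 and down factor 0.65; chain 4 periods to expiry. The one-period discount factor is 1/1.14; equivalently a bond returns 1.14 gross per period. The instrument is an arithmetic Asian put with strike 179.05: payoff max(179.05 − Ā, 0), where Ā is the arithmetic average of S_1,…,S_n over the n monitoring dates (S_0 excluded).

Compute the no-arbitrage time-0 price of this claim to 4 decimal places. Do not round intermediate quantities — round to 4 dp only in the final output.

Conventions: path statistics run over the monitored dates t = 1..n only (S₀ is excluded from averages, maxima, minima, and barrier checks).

Under the martingale measure an up-move has probability p* = 0.7206; value the claim as the probability-weighted average of per-path payoffs, discounted 4 periods at R = 1.14.
Enumerate all 2^4 = 16 price paths (U = up ×1.33, D = down ×0.65); each path with k up-moves has probability p*^k·(1−p*)^(4−k).
DDDD: Ā=71.7047, payoff=107.3453, prob=0.006095
UDDD: Ā=146.7188, payoff=32.3312, prob=0.015719
DUDD: Ā=114.7588, payoff=64.2912, prob=0.015719
UUDD: Ā=234.8141, payoff=0.0000, prob=0.040538
DDUD: Ā=93.9848, payoff=85.0652, prob=0.015719
UDUD: Ā=192.3073, payoff=0.0000, prob=0.040538
DUUD: Ā=160.3473, payoff=18.7027, prob=0.040538
UUUD: Ā=328.0953, payoff=0.0000, prob=0.104546
DDDU: Ā=80.4817, payoff=98.5683, prob=0.015719
UDDU: Ā=164.6779, payoff=14.3721, prob=0.040538
DUDU: Ā=132.7179, payoff=46.3321, prob=0.040538
UUDU: Ā=271.5613, payoff=0.0000, prob=0.104546
DDUU: Ā=111.9439, payoff=67.1061, prob=0.040538
UDUU: Ā=229.0545, payoff=0.0000, prob=0.104546
DUUU: Ā=197.0945, payoff=0.0000, prob=0.104546
UUUU: Ā=403.2856, payoff=0.0000, prob=0.269618
Price = Σ prob·payoff / R^4 = 10.998945 / 1.688960 = 6.5123

price = 6.5123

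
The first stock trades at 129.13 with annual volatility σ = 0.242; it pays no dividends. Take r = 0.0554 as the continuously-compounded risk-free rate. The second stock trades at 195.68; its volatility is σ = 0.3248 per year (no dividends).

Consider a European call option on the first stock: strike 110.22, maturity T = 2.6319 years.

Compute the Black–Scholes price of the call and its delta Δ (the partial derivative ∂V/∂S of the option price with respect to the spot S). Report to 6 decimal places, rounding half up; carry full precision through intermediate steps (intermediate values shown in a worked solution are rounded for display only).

price = 39.274804
Δ = 0.834227

σ√T = 0.242·√2.6319 = 0.392600
d₁ = (ln(S/K) + (r+σ²/2)T) / (σ√T) = (ln(129.13/110.22) + (0.0554+0.242²/2)·2.6319) / 0.392600 = (0.158341 + 0.222875) / 0.392600 = 0.971004
d₂ = d₁ − σ√T = 0.971004 − 0.392600 = 0.578404
e^{−rT} = 0.864324
N(d₁) = 0.834227,  N(d₂) = 0.718504
Call price V = S·N(d₁) − K·e^{−rT}·N(d₂) = 107.723704 − 68.448899 = 39.274804
Δ = N(d₁) = 0.834227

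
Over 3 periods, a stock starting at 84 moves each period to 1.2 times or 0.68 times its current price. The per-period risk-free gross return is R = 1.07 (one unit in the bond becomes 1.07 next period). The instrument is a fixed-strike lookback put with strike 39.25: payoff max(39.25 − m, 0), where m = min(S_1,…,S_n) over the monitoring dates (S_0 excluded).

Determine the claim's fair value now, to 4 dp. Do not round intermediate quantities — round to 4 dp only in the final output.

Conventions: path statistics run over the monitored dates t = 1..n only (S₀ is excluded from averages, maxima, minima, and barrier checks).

Under the martingale measure an up-move has probability p* = 0.7500; value the claim as the probability-weighted average of per-path payoffs, discounted 3 periods at R = 1.07.
Enumerate all 2^3 = 8 price paths (U = up ×1.2, D = down ×0.68); each path with k up-moves has probability p*^k·(1−p*)^(3−k).
DDD: m=26.4123, payoff=12.8377, prob=0.015625
UDD: m=46.6099, payoff=0.0000, prob=0.046875
DUD: m=46.6099, payoff=0.0000, prob=0.046875
UUD: m=82.2528, payoff=0.0000, prob=0.140625
DDU: m=38.8416, payoff=0.4084, prob=0.046875
UDU: m=68.5440, payoff=0.0000, prob=0.140625
DUU: m=57.1200, payoff=0.0000, prob=0.140625
UUU: m=100.8000, payoff=0.0000, prob=0.421875
Price = Σ prob·payoff / R^3 = 0.219733 / 1.225043 = 0.1794

price = 0.1794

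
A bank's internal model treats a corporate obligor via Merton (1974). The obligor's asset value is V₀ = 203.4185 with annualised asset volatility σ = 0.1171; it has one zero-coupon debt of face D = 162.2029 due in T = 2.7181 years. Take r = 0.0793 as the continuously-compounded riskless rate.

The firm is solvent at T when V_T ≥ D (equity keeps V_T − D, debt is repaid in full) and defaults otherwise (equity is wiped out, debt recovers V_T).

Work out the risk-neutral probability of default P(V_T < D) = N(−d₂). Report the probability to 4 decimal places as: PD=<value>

With assets at 203.4185 and a single debt payment of 162.2029 at 2.7181 years:
d₁ = [ln(V₀/D) + (r + σ²/2)T] / (σ√T)
   = [ln(203.4185/162.2029) + (0.0793 + 0.5·0.1171²)·2.7181] / (0.1171·√2.7181)
   = [0.226417 + 0.234181] / 0.193059 = 2.385794
d₂ = d₁ − σ√T = 2.385794 − 0.193059 = 2.192735
risk-neutral PD = N(−d₂) = N(-2.192735) = 0.014163

PD=0.0142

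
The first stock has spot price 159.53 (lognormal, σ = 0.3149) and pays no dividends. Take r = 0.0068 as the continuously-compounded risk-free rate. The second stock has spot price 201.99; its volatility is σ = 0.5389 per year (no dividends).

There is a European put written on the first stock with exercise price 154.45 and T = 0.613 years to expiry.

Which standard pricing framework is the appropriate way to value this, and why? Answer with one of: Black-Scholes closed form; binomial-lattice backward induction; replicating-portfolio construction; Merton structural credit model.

framework: Black-Scholes closed form

Key observation: with the first stock following a GBM at constant σ and r, the European put struck at 154.45 prices in closed form — nothing here needs a stepwise model or a balance sheet.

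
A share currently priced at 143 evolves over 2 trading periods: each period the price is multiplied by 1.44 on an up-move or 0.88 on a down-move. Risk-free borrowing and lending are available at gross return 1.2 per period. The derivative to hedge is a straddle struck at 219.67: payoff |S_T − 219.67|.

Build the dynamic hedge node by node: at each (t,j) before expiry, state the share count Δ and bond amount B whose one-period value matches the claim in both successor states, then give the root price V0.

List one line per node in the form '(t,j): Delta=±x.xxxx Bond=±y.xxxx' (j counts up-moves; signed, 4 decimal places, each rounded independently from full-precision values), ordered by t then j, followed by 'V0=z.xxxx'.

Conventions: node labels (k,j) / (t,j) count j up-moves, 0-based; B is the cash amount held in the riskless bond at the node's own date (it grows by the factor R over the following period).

(0,0): Delta=-0.0860 Bond=56.6980
(1,0): Delta=-1.0000 Bond=183.0583
(1,1): Delta=0.3330 Bond=-18.2280
V0=44.4034

No-arbitrage ⇒ martingale measure with p* = (R−d)/(u−d) = 0.5714.
Terminal payoffs: V(2,0)=108.9308, V(2,1)=38.4604, V(2,2)=76.8548
Node (1,0) S=125.8400: V=(p*·38.4604+(1−p*)·108.9308)/1.2=57.2183; Δ=(38.4604−108.9308)/(181.2096−110.7392)=-1.0000; B=V−Δ·S=183.0583
Node (1,1) S=205.9200: V=(p*·76.8548+(1−p*)·38.4604)/1.2=50.3334; Δ=(76.8548−38.4604)/(296.5248−181.2096)=0.3330; B=V−Δ·S=-18.2280
Node (0,0) S=143.0000: V=(p*·50.3334+(1−p*)·57.2183)/1.2=44.4034; Δ=(50.3334−57.2183)/(205.9200−125.8400)=-0.0860; B=V−Δ·S=56.6980
Verification: the root portfolio costs Δ(0,0)·S0 + B(0,0) = 44.4034, matching V0.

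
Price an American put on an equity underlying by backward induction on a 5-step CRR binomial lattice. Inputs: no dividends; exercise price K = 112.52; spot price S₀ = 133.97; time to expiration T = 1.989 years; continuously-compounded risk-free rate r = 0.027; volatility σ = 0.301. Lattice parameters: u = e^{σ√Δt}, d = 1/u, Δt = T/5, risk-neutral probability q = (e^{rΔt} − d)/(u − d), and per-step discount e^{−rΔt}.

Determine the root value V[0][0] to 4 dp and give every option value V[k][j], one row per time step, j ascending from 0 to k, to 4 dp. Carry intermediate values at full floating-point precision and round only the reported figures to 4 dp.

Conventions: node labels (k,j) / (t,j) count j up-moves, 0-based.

params: Δt=0.39780 u=1.20906 d=0.82709 q=0.48095 e^(-rΔt)=0.98932
t_5 payoffs: 60.6681 36.7213 1.7151 0.0000 0.0000 0.0000
k=4: node(4,0) S=62.6922 payoff=49.8278 vs cont=48.6258 → 49.8278 [stop]  node(4,1) S=91.6453 payoff=20.8747 vs cont=19.6726 → 20.8747 [stop]  node(4,2) S=133.9700 payoff=0.0000 vs cont=0.8807 → 0.8807 [wait]  node(4,3) S=195.8415 payoff=0.0000 vs cont=0.0000 → 0.0000 [wait]  node(4,4) S=286.2872 payoff=0.0000 vs cont=0.0000 → 0.0000 [wait]
k=3: node(3,0) S=75.7987 payoff=36.7213 vs cont=35.5192 → 36.7213 [stop]  node(3,1) S=110.8049 payoff=1.7151 vs cont=11.1383 → 11.1383 [wait]  node(3,2) S=161.9780 payoff=0.0000 vs cont=0.4522 → 0.4522 [wait]  node(3,3) S=236.7845 payoff=0.0000 vs cont=0.0000 → 0.0000 [wait]
k=2: node(2,0) S=91.6453 payoff=20.8747 vs cont=24.1563 → 24.1563 [wait]  node(2,1) S=133.9700 payoff=0.0000 vs cont=5.9347 → 5.9347 [wait]  node(2,2) S=195.8415 payoff=0.0000 vs cont=0.2322 → 0.2322 [wait]
k=1: node(1,0) S=110.8049 payoff=1.7151 vs cont=15.2282 → 15.2282 [wait]  node(1,1) S=161.9780 payoff=0.0000 vs cont=3.1580 → 3.1580 [wait]
k=0: node(0,0) S=133.9700 payoff=0.0000 vs cont=9.3223 → 9.3223 [wait]

price = 9.3223
tree:
9.3223
15.2282 3.1580
24.1563 5.9347 0.2322
36.7213 11.1383 0.4522 0.0000
49.8278 20.8747 0.8807 0.0000 0.0000
60.6681 36.7213 1.7151 0.0000 0.0000 0.0000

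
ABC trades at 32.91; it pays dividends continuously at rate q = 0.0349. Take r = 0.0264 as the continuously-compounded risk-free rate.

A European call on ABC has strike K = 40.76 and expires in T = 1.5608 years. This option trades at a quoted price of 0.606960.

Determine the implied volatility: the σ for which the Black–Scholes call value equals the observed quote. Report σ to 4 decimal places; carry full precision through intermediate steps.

At σ = 0.1769 the Black–Scholes value reproduces the quote:
σ√T = 0.1769·√1.5608 = 0.221005
d₁ = (ln(S/K) + (r−q+σ²/2)T) / (σ√T) = (ln(32.91/40.76) + (0.0264−0.0349+0.1769²/2)·1.5608) / 0.221005 = (-0.213925 + 0.011155) / 0.221005 = -0.917492
d₂ = d₁ − σ√T = -0.917492 − 0.221005 = -1.138496
e^{−rT} = 0.959632
e^{−qT} = 0.946985
N(d₁) = 0.179443,  N(d₂) = 0.127457
V = S·e^{−qT}·N(d₁) − K·e^{−rT}·N(d₂) = 5.592378 − 4.985418 = 0.606960 (the quoted price), and the Black–Scholes price is strictly increasing in σ, so σ is unique

sigma = 0.1769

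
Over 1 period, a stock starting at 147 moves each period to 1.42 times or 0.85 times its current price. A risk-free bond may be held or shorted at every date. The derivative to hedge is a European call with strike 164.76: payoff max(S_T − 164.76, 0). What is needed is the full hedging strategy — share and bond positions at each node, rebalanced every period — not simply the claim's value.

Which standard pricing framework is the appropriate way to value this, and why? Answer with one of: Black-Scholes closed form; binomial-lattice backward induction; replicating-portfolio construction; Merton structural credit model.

framework: replicating-portfolio construction

Key observation: since the answer must list Δ and B at each node of the 1.42/0.85 lattice on 147, the replicating-portfolio method — solving the two-state system at every node — is the one that applies.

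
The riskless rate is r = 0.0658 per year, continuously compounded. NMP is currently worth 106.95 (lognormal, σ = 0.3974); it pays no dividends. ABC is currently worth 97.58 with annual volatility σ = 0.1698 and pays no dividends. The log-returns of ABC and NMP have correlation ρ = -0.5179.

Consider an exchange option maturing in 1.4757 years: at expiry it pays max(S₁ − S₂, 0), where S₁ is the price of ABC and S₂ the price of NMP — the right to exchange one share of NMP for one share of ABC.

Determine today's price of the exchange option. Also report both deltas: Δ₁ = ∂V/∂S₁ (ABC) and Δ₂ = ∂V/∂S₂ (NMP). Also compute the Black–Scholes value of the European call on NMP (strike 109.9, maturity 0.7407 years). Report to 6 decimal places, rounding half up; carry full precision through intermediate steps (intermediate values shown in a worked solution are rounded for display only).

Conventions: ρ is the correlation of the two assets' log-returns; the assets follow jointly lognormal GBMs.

σ_eff = √(σ₁² + σ₂² − 2ρσ₁σ₂) = √(0.1698² + 0.3974² − 2·-0.5179·0.1698·0.3974) = 0.506609
d₁ = (ln(S₁/S₂) + (q₂ − q₁ + σ_eff²/2)T) / (σ_eff√T) = (ln(97.58/106.95) + (0.0 − 0.0 + 0.128327)·1.4757) / 0.615421 = 0.158725
d₂ = d₁ − σ_eff√T = 0.158725 − 0.615421 = -0.456696
N(d₁) = 0.563057,  N(d₂) = 0.323945
V = S₁·e^{−q₁T}·N(d₁) − S₂·e^{−q₂T}·N(d₂) = 54.943117 − 34.645891 = 20.297227
Δ₁ = e^{−q₁T}·N(d₁) = 0.563057;  Δ₂ = −e^{−q₂T}·N(d₂) = -0.323945
[vanilla: NMP call K=109.9]
σ√T = 0.3974·√0.7407 = 0.342018
d₁ = (ln(S/K) + (r+σ²/2)T) / (σ√T) = (ln(106.95/109.9) + (0.0658+0.3974²/2)·0.7407) / 0.342018 = (-0.027209 + 0.107226) / 0.342018 = 0.233955
d₂ = d₁ − σ√T = 0.233955 − 0.342018 = -0.108063
e^{−rT} = 0.952431
N(d₁) = 0.592490,  N(d₂) = 0.456973
price = S·N(d₁) − K·e^{−rT}·N(d₂) = 63.366807 − 47.832313 = 15.534494

exchange price = 20.297227
Δ1 = 0.563057
Δ2 = -0.323945
price(NMP call K=109.9) = 15.534494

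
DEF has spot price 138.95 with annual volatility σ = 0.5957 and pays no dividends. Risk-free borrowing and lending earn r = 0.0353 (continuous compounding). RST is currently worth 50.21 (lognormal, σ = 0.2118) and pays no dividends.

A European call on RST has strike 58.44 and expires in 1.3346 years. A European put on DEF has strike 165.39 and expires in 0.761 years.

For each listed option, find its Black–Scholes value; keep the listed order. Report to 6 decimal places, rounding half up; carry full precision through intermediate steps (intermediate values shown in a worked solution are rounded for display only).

[RST call K=58.44]
σ√T = 0.2118·√1.3346 = 0.244682
d₁ = (ln(S/K) + (r+σ²/2)T) / (σ√T) = (ln(50.21/58.44) + (0.0353+0.2118²/2)·1.3346) / 0.244682 = (-0.151786 + 0.077046) / 0.244682 = -0.305460
d₂ = d₁ − σ√T = -0.305460 − 0.244682 = -0.550142
e^{−rT} = 0.953981
N(d₁) = 0.380008,  N(d₂) = 0.291111
price = S·N(d₁) − K·e^{−rT}·N(d₂) = 19.080201 − 16.229639 = 2.850563
[DEF put K=165.39]
σ√T = 0.5957·√0.761 = 0.519661
d₁ = (ln(S/K) + (r+σ²/2)T) / (σ√T) = (ln(138.95/165.39) + (0.0353+0.5957²/2)·0.761) / 0.519661 = (-0.174192 + 0.161887) / 0.519661 = -0.023679
d₂ = d₁ − σ√T = -0.023679 − 0.519661 = -0.543340
e^{−rT} = 0.973494
N(−d₁) = 0.509446,  N(−d₂) = 0.706552
price = K·e^{−rT}·N(−d₂) − S·N(−d₁) = 113.759296 − 70.787493 = 42.971802

price(RST call K=58.44) = 2.850563
price(DEF put K=165.39) = 42.971802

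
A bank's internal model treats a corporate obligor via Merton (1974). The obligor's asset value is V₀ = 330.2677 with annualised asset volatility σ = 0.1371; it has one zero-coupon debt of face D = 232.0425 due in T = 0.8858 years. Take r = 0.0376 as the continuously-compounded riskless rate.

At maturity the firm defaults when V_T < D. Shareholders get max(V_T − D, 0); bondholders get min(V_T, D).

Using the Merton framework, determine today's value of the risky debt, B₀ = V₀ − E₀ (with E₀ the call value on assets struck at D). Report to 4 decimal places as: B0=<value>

B0=224.4277

With assets at 330.2677 and a single debt payment of 232.0425 at 0.8858 years:
d₁ = [ln(V₀/D) + (r + σ²/2)T] / (σ√T)
   = [ln(330.2677/232.0425) + (0.0376 + 0.5·0.1371²)·0.8858] / (0.1371·√0.8858)
   = [0.352983 + 0.041631] / 0.129034 = 3.058209
d₂ = d₁ − σ√T = 3.058209 − 0.129034 = 2.929175
N(d₁) = 0.998887,  N(d₂) = 0.998301,  e^(−rT) = 0.967242
E₀ = V₀·N(d₁) − D·e^(−rT)·N(d₂)
   = 330.2677·0.998887 − 232.0425·0.967242·0.998301 = 105.840044
B₀ = V₀ − E₀ = 330.2677 − 105.840044 = 224.427656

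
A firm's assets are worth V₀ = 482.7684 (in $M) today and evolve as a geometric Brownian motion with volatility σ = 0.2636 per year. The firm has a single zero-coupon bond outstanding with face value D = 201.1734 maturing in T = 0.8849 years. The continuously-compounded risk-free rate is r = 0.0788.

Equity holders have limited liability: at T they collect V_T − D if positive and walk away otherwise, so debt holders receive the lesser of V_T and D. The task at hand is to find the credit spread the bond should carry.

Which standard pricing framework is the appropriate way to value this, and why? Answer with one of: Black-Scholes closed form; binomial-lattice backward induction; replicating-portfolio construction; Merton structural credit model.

framework: Merton structural credit model

Key observation: with the firm-asset dynamics (V₀ = 482.7684) and a single zero-coupon liability of face 201.1734 given, debt value, spread, and default probability all derive from the option view of the balance sheet.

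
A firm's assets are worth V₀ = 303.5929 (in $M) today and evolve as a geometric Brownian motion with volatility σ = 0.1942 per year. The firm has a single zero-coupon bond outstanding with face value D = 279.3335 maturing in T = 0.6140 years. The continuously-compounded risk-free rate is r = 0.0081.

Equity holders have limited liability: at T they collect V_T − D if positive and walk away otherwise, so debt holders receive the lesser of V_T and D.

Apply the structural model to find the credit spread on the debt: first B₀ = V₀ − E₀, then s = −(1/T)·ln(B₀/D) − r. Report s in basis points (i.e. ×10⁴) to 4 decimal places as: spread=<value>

Work the structural quantities from V₀ = 303.5929 against face 279.3335:
d₁ = [ln(V₀/D) + (r + σ²/2)T] / (σ√T)
   = [ln(303.5929/279.3335) + (0.0081 + 0.5·0.1942²)·0.6140] / (0.1942·√0.6140)
   = [0.083281 + 0.016551] / 0.152172 = 0.656054
d₂ = d₁ − σ√T = 0.656054 − 0.152172 = 0.503882
N(d₁) = 0.744105,  N(d₂) = 0.692828,  e^(−rT) = 0.995039
E₀ = V₀·N(d₁) − D·e^(−rT)·N(d₂)
   = 303.5929·0.744105 − 279.3335·0.995039·0.692828 = 33.335128
B₀ = V₀ − E₀ = 303.5929 − 33.335128 = 270.257772
spread = −(1/T)·ln(B₀/D) − r = −(1/0.6140)·ln(270.257772/279.3335) − 0.0081 = 0.04569510
in basis points: 0.04569510 × 10⁴ = 456.9510 bp

spread=456.9510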